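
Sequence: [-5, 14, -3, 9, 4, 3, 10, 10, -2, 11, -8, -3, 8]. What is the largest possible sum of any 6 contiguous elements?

37

(-5, 14, -3, 9, 4, 3) → sum 22
(14, -3, 9, 4, 3, 10) → sum 37
(-3, 9, 4, 3, 10, 10) → sum 33
(9, 4, 3, 10, 10, -2) → sum 34
(4, 3, 10, 10, -2, 11) → sum 36
(3, 10, 10, -2, 11, -8) → sum 24
(10, 10, -2, 11, -8, -3) → sum 18
(10, -2, 11, -8, -3, 8) → sum 16
Largest of these is 37.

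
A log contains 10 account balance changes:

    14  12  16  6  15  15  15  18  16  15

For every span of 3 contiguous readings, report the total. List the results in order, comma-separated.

42, 34, 37, 36, 45, 48, 49, 49

[14, 12, 16] → sum 42
[12, 16, 6] → sum 34
[16, 6, 15] → sum 37
[6, 15, 15] → sum 36
[15, 15, 15] → sum 45
[15, 15, 18] → sum 48
[15, 18, 16] → sum 49
[18, 16, 15] → sum 49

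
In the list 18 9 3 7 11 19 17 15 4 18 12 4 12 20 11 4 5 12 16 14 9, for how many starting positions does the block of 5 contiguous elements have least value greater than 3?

(18, 9, 3, 7, 11) → min 3
(9, 3, 7, 11, 19) → min 3
(3, 7, 11, 19, 17) → min 3
(7, 11, 19, 17, 15) → min 7  > 3 ✓
(11, 19, 17, 15, 4) → min 4  > 3 ✓
(19, 17, 15, 4, 18) → min 4  > 3 ✓
(17, 15, 4, 18, 12) → min 4  > 3 ✓
(15, 4, 18, 12, 4) → min 4  > 3 ✓
(4, 18, 12, 4, 12) → min 4  > 3 ✓
(18, 12, 4, 12, 20) → min 4  > 3 ✓
(12, 4, 12, 20, 11) → min 4  > 3 ✓
(4, 12, 20, 11, 4) → min 4  > 3 ✓
(12, 20, 11, 4, 5) → min 4  > 3 ✓
(20, 11, 4, 5, 12) → min 4  > 3 ✓
(11, 4, 5, 12, 16) → min 4  > 3 ✓
(4, 5, 12, 16, 14) → min 4  > 3 ✓
(5, 12, 16, 14, 9) → min 5  > 3 ✓
14 windows satisfy the condition.

14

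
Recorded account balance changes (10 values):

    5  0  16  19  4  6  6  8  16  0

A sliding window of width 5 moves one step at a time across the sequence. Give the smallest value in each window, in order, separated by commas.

Sliding a size-5 window across the 10 values:
[5, 0, 16, 19, 4] → min 0
[0, 16, 19, 4, 6] → min 0
[16, 19, 4, 6, 6] → min 4
[19, 4, 6, 6, 8] → min 4
[4, 6, 6, 8, 16] → min 4
[6, 6, 8, 16, 0] → min 0

0, 0, 4, 4, 4, 0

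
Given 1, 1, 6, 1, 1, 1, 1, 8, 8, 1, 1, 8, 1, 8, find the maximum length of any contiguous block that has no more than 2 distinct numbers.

11

Extend right; when distinct count exceeds 2, shrink from the left:
[1] 1 distinct, len 1
[1, 1] 1 distinct, len 2
[1, 1, 6] 2 distinct, len 3
[1, 1, 6, 1] 2 distinct, len 4
[1, 1, 6, 1, 1] 2 distinct, len 5
[1, 1, 6, 1, 1, 1] 2 distinct, len 6
[1, 1, 6, 1, 1, 1, 1] 2 distinct, len 7
[1, 1, 1, 1, 8] 2 distinct, len 5
[1, 1, 1, 1, 8, 8] 2 distinct, len 6
[1, 1, 1, 1, 8, 8, 1] 2 distinct, len 7
[1, 1, 1, 1, 8, 8, 1, 1] 2 distinct, len 8
[1, 1, 1, 1, 8, 8, 1, 1, 8] 2 distinct, len 9
[1, 1, 1, 1, 8, 8, 1, 1, 8, 1] 2 distinct, len 10
[1, 1, 1, 1, 8, 8, 1, 1, 8, 1, 8] 2 distinct, len 11
Longest length with ≤2 distinct: 11.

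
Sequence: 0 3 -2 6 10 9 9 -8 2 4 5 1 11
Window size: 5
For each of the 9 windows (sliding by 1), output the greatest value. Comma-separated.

(0, 3, -2, 6, 10) → max 10
(3, -2, 6, 10, 9) → max 10
(-2, 6, 10, 9, 9) → max 10
(6, 10, 9, 9, -8) → max 10
(10, 9, 9, -8, 2) → max 10
(9, 9, -8, 2, 4) → max 9
(9, -8, 2, 4, 5) → max 9
(-8, 2, 4, 5, 1) → max 5
(2, 4, 5, 1, 11) → max 11

10, 10, 10, 10, 10, 9, 9, 5, 11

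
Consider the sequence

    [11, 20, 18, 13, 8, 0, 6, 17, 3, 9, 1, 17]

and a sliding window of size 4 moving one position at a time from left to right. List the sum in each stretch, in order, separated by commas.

[11, 20, 18, 13] → sum 62
[20, 18, 13, 8] → sum 59
[18, 13, 8, 0] → sum 39
[13, 8, 0, 6] → sum 27
[8, 0, 6, 17] → sum 31
[0, 6, 17, 3] → sum 26
[6, 17, 3, 9] → sum 35
[17, 3, 9, 1] → sum 30
[3, 9, 1, 17] → sum 30

62, 59, 39, 27, 31, 26, 35, 30, 30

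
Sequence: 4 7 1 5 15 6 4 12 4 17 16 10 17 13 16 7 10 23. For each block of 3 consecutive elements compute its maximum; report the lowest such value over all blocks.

7

Window maxs for each of the 16 positions:
(4, 7, 1) → max 7
(7, 1, 5) → max 7
(1, 5, 15) → max 15
(5, 15, 6) → max 15
(15, 6, 4) → max 15
(6, 4, 12) → max 12
(4, 12, 4) → max 12
(12, 4, 17) → max 17
(4, 17, 16) → max 17
(17, 16, 10) → max 17
(16, 10, 17) → max 17
(10, 17, 13) → max 17
(17, 13, 16) → max 17
(13, 16, 7) → max 16
(16, 7, 10) → max 16
(7, 10, 23) → max 23
Lowest of these is 7.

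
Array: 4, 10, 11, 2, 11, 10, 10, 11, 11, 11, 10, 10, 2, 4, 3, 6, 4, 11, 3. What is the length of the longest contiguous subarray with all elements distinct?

[4] len 1
[4, 10] len 2
[4, 10, 11] len 3
[4, 10, 11, 2] len 4
[2, 11] len 2
[2, 11, 10] len 3
[10] len 1
[10, 11] len 2
[11] len 1
[11] len 1
[11, 10] len 2
[10] len 1
[10, 2] len 2
[10, 2, 4] len 3
[10, 2, 4, 3] len 4
[10, 2, 4, 3, 6] len 5
[3, 6, 4] len 3
[3, 6, 4, 11] len 4
[6, 4, 11, 3] len 4
Longest all-distinct length: 5.

5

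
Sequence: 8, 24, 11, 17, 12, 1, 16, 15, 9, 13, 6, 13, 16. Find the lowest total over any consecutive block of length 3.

28

8 24 11 → sum 43
24 11 17 → sum 52
11 17 12 → sum 40
17 12 1 → sum 30
12 1 16 → sum 29
1 16 15 → sum 32
16 15 9 → sum 40
15 9 13 → sum 37
9 13 6 → sum 28
13 6 13 → sum 32
6 13 16 → sum 35
Lowest of these is 28.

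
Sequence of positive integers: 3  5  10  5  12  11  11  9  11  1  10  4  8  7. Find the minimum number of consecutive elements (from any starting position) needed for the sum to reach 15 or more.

add 3: running sum 3 < 15
add 5: running sum 8 < 15
add 10: shortest ending here [5, 10] sum 15, len 2
add 5: shortest ending here [10, 5] sum 15, len 2
add 12: shortest ending here [5, 12] sum 17, len 2
add 11: shortest ending here [12, 11] sum 23, len 2
add 11: shortest ending here [11, 11] sum 22, len 2
add 9: shortest ending here [11, 9] sum 20, len 2
add 11: shortest ending here [9, 11] sum 20, len 2
add 1: shortest ending here [9, 11, 1] sum 21, len 3
add 10: shortest ending here [11, 1, 10] sum 22, len 3
add 4: shortest ending here [1, 10, 4] sum 15, len 3
add 8: shortest ending here [10, 4, 8] sum 22, len 3
add 7: shortest ending here [8, 7] sum 15, len 2
Shortest qualifying length: 2.

2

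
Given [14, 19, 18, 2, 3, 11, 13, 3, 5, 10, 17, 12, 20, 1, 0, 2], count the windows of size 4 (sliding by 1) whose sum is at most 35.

8

14 19 18 2 → sum 53
19 18 2 3 → sum 42
18 2 3 11 → sum 34  ≤ 35 ✓
2 3 11 13 → sum 29  ≤ 35 ✓
3 11 13 3 → sum 30  ≤ 35 ✓
11 13 3 5 → sum 32  ≤ 35 ✓
13 3 5 10 → sum 31  ≤ 35 ✓
3 5 10 17 → sum 35  ≤ 35 ✓
5 10 17 12 → sum 44
10 17 12 20 → sum 59
17 12 20 1 → sum 50
12 20 1 0 → sum 33  ≤ 35 ✓
20 1 0 2 → sum 23  ≤ 35 ✓
8 windows satisfy the condition.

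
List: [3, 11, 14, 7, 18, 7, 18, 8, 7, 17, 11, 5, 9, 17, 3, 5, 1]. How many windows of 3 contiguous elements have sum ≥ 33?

6

3 11 14 → sum 28
11 14 7 → sum 32
14 7 18 → sum 39  ≥ 33 ✓
7 18 7 → sum 32
18 7 18 → sum 43  ≥ 33 ✓
7 18 8 → sum 33  ≥ 33 ✓
18 8 7 → sum 33  ≥ 33 ✓
8 7 17 → sum 32
7 17 11 → sum 35  ≥ 33 ✓
17 11 5 → sum 33  ≥ 33 ✓
11 5 9 → sum 25
5 9 17 → sum 31
9 17 3 → sum 29
17 3 5 → sum 25
3 5 1 → sum 9
6 windows satisfy the condition.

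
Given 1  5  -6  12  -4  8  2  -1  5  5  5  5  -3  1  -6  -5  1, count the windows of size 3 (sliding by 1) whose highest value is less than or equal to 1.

3

1 5 -6 → max 5
5 -6 12 → max 12
-6 12 -4 → max 12
12 -4 8 → max 12
-4 8 2 → max 8
8 2 -1 → max 8
2 -1 5 → max 5
-1 5 5 → max 5
5 5 5 → max 5
5 5 5 → max 5
5 5 -3 → max 5
5 -3 1 → max 5
-3 1 -6 → max 1  ≤ 1 ✓
1 -6 -5 → max 1  ≤ 1 ✓
-6 -5 1 → max 1  ≤ 1 ✓
3 windows satisfy the condition.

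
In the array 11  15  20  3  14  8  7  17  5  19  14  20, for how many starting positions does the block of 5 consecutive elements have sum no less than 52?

6

(11, 15, 20, 3, 14) → sum 63  ≥ 52 ✓
(15, 20, 3, 14, 8) → sum 60  ≥ 52 ✓
(20, 3, 14, 8, 7) → sum 52  ≥ 52 ✓
(3, 14, 8, 7, 17) → sum 49
(14, 8, 7, 17, 5) → sum 51
(8, 7, 17, 5, 19) → sum 56  ≥ 52 ✓
(7, 17, 5, 19, 14) → sum 62  ≥ 52 ✓
(17, 5, 19, 14, 20) → sum 75  ≥ 52 ✓
6 windows satisfy the condition.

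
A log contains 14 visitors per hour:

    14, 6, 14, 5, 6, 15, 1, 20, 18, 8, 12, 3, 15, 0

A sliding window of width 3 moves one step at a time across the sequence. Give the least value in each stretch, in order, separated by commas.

Sliding a size-3 window across the 14 values:
[14, 6, 14] → min 6
[6, 14, 5] → min 5
[14, 5, 6] → min 5
[5, 6, 15] → min 5
[6, 15, 1] → min 1
[15, 1, 20] → min 1
[1, 20, 18] → min 1
[20, 18, 8] → min 8
[18, 8, 12] → min 8
[8, 12, 3] → min 3
[12, 3, 15] → min 3
[3, 15, 0] → min 0

6, 5, 5, 5, 1, 1, 1, 8, 8, 3, 3, 0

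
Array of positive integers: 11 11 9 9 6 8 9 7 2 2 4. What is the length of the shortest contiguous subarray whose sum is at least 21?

add 11: running sum 11 < 21
add 11: shortest ending here [11, 11] sum 22, len 2
add 9: shortest ending here [11, 11, 9] sum 31, len 3
add 9: shortest ending here [11, 9, 9] sum 29, len 3
add 6: shortest ending here [9, 9, 6] sum 24, len 3
add 8: shortest ending here [9, 6, 8] sum 23, len 3
add 9: shortest ending here [6, 8, 9] sum 23, len 3
add 7: shortest ending here [8, 9, 7] sum 24, len 3
add 2: shortest ending here [8, 9, 7, 2] sum 26, len 4
add 2: shortest ending here [8, 9, 7, 2, 2] sum 28, len 5
add 4: shortest ending here [9, 7, 2, 2, 4] sum 24, len 5
Shortest qualifying length: 2.

2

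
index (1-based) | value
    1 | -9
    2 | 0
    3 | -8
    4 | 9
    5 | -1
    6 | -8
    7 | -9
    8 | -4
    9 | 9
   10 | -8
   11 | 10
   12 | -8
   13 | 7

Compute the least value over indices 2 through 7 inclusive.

Elements at indices 2..7: 0, -8, 9, -1, -8, -9
min(0, -8, 9, -1, -8, -9) = -9

-9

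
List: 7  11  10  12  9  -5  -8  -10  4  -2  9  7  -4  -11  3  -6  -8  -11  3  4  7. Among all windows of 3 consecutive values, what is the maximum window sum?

33

(7, 11, 10) → sum 28
(11, 10, 12) → sum 33
(10, 12, 9) → sum 31
(12, 9, -5) → sum 16
(9, -5, -8) → sum -4
(-5, -8, -10) → sum -23
(-8, -10, 4) → sum -14
(-10, 4, -2) → sum -8
(4, -2, 9) → sum 11
(-2, 9, 7) → sum 14
(9, 7, -4) → sum 12
(7, -4, -11) → sum -8
(-4, -11, 3) → sum -12
(-11, 3, -6) → sum -14
(3, -6, -8) → sum -11
(-6, -8, -11) → sum -25
(-8, -11, 3) → sum -16
(-11, 3, 4) → sum -4
(3, 4, 7) → sum 14
Maximum of these is 33.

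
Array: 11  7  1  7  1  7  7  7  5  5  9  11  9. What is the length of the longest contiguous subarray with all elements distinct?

[11] len 1
[11, 7] len 2
[11, 7, 1] len 3
[1, 7] len 2
[7, 1] len 2
[1, 7] len 2
[7] len 1
[7] len 1
[7, 5] len 2
[5] len 1
[5, 9] len 2
[5, 9, 11] len 3
[11, 9] len 2
Longest all-distinct length: 3.

3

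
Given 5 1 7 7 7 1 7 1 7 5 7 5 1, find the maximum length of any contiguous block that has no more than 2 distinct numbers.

Extend right; when distinct count exceeds 2, shrink from the left:
add 5: window [5] (1 distinct), len 1
add 1: window [5, 1] (2 distinct), len 2
add 7: window [1, 7] (2 distinct), len 2
add 7: window [1, 7, 7] (2 distinct), len 3
add 7: window [1, 7, 7, 7] (2 distinct), len 4
add 1: window [1, 7, 7, 7, 1] (2 distinct), len 5
add 7: window [1, 7, 7, 7, 1, 7] (2 distinct), len 6
add 1: window [1, 7, 7, 7, 1, 7, 1] (2 distinct), len 7
add 7: window [1, 7, 7, 7, 1, 7, 1, 7] (2 distinct), len 8
add 5: window [7, 5] (2 distinct), len 2
add 7: window [7, 5, 7] (2 distinct), len 3
add 5: window [7, 5, 7, 5] (2 distinct), len 4
add 1: window [5, 1] (2 distinct), len 2
Longest length with ≤2 distinct: 8.

8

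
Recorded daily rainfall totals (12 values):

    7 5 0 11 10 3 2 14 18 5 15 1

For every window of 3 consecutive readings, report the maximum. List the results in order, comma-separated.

(7, 5, 0) → max 7
(5, 0, 11) → max 11
(0, 11, 10) → max 11
(11, 10, 3) → max 11
(10, 3, 2) → max 10
(3, 2, 14) → max 14
(2, 14, 18) → max 18
(14, 18, 5) → max 18
(18, 5, 15) → max 18
(5, 15, 1) → max 15

7, 11, 11, 11, 10, 14, 18, 18, 18, 15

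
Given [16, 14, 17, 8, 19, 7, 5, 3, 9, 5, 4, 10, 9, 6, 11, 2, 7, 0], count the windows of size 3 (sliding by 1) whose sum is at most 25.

(16, 14, 17) → sum 47
(14, 17, 8) → sum 39
(17, 8, 19) → sum 44
(8, 19, 7) → sum 34
(19, 7, 5) → sum 31
(7, 5, 3) → sum 15  ≤ 25 ✓
(5, 3, 9) → sum 17  ≤ 25 ✓
(3, 9, 5) → sum 17  ≤ 25 ✓
(9, 5, 4) → sum 18  ≤ 25 ✓
(5, 4, 10) → sum 19  ≤ 25 ✓
(4, 10, 9) → sum 23  ≤ 25 ✓
(10, 9, 6) → sum 25  ≤ 25 ✓
(9, 6, 11) → sum 26
(6, 11, 2) → sum 19  ≤ 25 ✓
(11, 2, 7) → sum 20  ≤ 25 ✓
(2, 7, 0) → sum 9  ≤ 25 ✓
10 windows satisfy the condition.

10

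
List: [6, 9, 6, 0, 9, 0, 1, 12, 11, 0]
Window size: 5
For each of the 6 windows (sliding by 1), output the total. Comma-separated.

6 9 6 0 9 → sum 30
9 6 0 9 0 → sum 24
6 0 9 0 1 → sum 16
0 9 0 1 12 → sum 22
9 0 1 12 11 → sum 33
0 1 12 11 0 → sum 24

30, 24, 16, 22, 33, 24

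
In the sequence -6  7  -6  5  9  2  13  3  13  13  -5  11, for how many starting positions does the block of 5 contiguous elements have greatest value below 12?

2

(-6, 7, -6, 5, 9) → max 9  < 12 ✓
(7, -6, 5, 9, 2) → max 9  < 12 ✓
(-6, 5, 9, 2, 13) → max 13
(5, 9, 2, 13, 3) → max 13
(9, 2, 13, 3, 13) → max 13
(2, 13, 3, 13, 13) → max 13
(13, 3, 13, 13, -5) → max 13
(3, 13, 13, -5, 11) → max 13
2 windows satisfy the condition.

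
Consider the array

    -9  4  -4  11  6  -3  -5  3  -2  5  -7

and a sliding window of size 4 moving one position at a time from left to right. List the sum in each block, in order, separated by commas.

2, 17, 10, 9, 1, -7, 1, -1

-9 4 -4 11 → sum 2
4 -4 11 6 → sum 17
-4 11 6 -3 → sum 10
11 6 -3 -5 → sum 9
6 -3 -5 3 → sum 1
-3 -5 3 -2 → sum -7
-5 3 -2 5 → sum 1
3 -2 5 -7 → sum -1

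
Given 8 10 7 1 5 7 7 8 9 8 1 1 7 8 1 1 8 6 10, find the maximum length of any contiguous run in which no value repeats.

5

[8] len 1
[8, 10] len 2
[8, 10, 7] len 3
[8, 10, 7, 1] len 4
[8, 10, 7, 1, 5] len 5
[1, 5, 7] len 3
[7] len 1
[7, 8] len 2
[7, 8, 9] len 3
[9, 8] len 2
[9, 8, 1] len 3
[1] len 1
[1, 7] len 2
[1, 7, 8] len 3
[7, 8, 1] len 3
[1] len 1
[1, 8] len 2
[1, 8, 6] len 3
[1, 8, 6, 10] len 4
Longest all-distinct length: 5.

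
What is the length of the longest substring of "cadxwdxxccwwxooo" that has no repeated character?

add c: [c] len 1
add a: [c, a] len 2
add d: [c, a, d] len 3
add x: [c, a, d, x] len 4
add w: [c, a, d, x, w] len 5
add d (repeat d, move left end past it): [x, w, d] len 3
add x (repeat x, move left end past it): [w, d, x] len 3
add x (repeat x, move left end past it): [x] len 1
add c: [x, c] len 2
add c (repeat c, move left end past it): [c] len 1
add w: [c, w] len 2
add w (repeat w, move left end past it): [w] len 1
add x: [w, x] len 2
add o: [w, x, o] len 3
add o (repeat o, move left end past it): [o] len 1
add o (repeat o, move left end past it): [o] len 1
Longest all-distinct length: 5.

5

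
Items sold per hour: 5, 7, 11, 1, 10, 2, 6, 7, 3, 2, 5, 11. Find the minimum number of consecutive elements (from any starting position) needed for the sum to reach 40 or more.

add 5: running sum 5 < 40
add 7: running sum 12 < 40
add 11: running sum 23 < 40
add 1: running sum 24 < 40
add 10: running sum 34 < 40
add 2: running sum 36 < 40
add 6: shortest ending here [5, 7, 11, 1, 10, 2, 6] sum 42, len 7
add 7: shortest ending here [7, 11, 1, 10, 2, 6, 7] sum 44, len 7
add 3: shortest ending here [11, 1, 10, 2, 6, 7, 3] sum 40, len 7
add 2: shortest ending here [11, 1, 10, 2, 6, 7, 3, 2] sum 42, len 8
add 5: shortest ending here [11, 1, 10, 2, 6, 7, 3, 2, 5] sum 47, len 9
add 11: shortest ending here [10, 2, 6, 7, 3, 2, 5, 11] sum 46, len 8
Shortest qualifying length: 7.

7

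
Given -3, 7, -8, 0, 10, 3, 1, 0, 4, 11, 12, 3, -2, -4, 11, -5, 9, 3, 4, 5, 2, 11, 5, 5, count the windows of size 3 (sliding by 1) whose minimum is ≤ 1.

-3 7 -8 → min -8  ≤ 1 ✓
7 -8 0 → min -8  ≤ 1 ✓
-8 0 10 → min -8  ≤ 1 ✓
0 10 3 → min 0  ≤ 1 ✓
10 3 1 → min 1  ≤ 1 ✓
3 1 0 → min 0  ≤ 1 ✓
1 0 4 → min 0  ≤ 1 ✓
0 4 11 → min 0  ≤ 1 ✓
4 11 12 → min 4
11 12 3 → min 3
12 3 -2 → min -2  ≤ 1 ✓
3 -2 -4 → min -4  ≤ 1 ✓
-2 -4 11 → min -4  ≤ 1 ✓
-4 11 -5 → min -5  ≤ 1 ✓
11 -5 9 → min -5  ≤ 1 ✓
-5 9 3 → min -5  ≤ 1 ✓
9 3 4 → min 3
3 4 5 → min 3
4 5 2 → min 2
5 2 11 → min 2
2 11 5 → min 2
11 5 5 → min 5
14 windows satisfy the condition.

14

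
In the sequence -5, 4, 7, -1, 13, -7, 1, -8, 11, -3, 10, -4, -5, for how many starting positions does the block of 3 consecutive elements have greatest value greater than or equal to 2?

10

[-5, 4, 7] → max 7  ≥ 2 ✓
[4, 7, -1] → max 7  ≥ 2 ✓
[7, -1, 13] → max 13  ≥ 2 ✓
[-1, 13, -7] → max 13  ≥ 2 ✓
[13, -7, 1] → max 13  ≥ 2 ✓
[-7, 1, -8] → max 1
[1, -8, 11] → max 11  ≥ 2 ✓
[-8, 11, -3] → max 11  ≥ 2 ✓
[11, -3, 10] → max 11  ≥ 2 ✓
[-3, 10, -4] → max 10  ≥ 2 ✓
[10, -4, -5] → max 10  ≥ 2 ✓
10 windows satisfy the condition.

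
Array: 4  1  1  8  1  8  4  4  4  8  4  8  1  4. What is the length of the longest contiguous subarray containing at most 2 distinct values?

7

[4] 1 distinct, len 1
[4, 1] 2 distinct, len 2
[4, 1, 1] 2 distinct, len 3
[1, 1, 8] 2 distinct, len 3
[1, 1, 8, 1] 2 distinct, len 4
[1, 1, 8, 1, 8] 2 distinct, len 5
[8, 4] 2 distinct, len 2
[8, 4, 4] 2 distinct, len 3
[8, 4, 4, 4] 2 distinct, len 4
[8, 4, 4, 4, 8] 2 distinct, len 5
[8, 4, 4, 4, 8, 4] 2 distinct, len 6
[8, 4, 4, 4, 8, 4, 8] 2 distinct, len 7
[8, 1] 2 distinct, len 2
[1, 4] 2 distinct, len 2
Longest length with ≤2 distinct: 7.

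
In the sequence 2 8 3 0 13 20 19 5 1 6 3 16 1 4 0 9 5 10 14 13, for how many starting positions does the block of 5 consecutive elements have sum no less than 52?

[2, 8, 3, 0, 13] → sum 26
[8, 3, 0, 13, 20] → sum 44
[3, 0, 13, 20, 19] → sum 55  ≥ 52 ✓
[0, 13, 20, 19, 5] → sum 57  ≥ 52 ✓
[13, 20, 19, 5, 1] → sum 58  ≥ 52 ✓
[20, 19, 5, 1, 6] → sum 51
[19, 5, 1, 6, 3] → sum 34
[5, 1, 6, 3, 16] → sum 31
[1, 6, 3, 16, 1] → sum 27
[6, 3, 16, 1, 4] → sum 30
[3, 16, 1, 4, 0] → sum 24
[16, 1, 4, 0, 9] → sum 30
[1, 4, 0, 9, 5] → sum 19
[4, 0, 9, 5, 10] → sum 28
[0, 9, 5, 10, 14] → sum 38
[9, 5, 10, 14, 13] → sum 51
3 windows satisfy the condition.

3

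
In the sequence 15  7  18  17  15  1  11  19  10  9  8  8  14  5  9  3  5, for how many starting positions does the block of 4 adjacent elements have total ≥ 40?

8

15 7 18 17 → sum 57  ≥ 40 ✓
7 18 17 15 → sum 57  ≥ 40 ✓
18 17 15 1 → sum 51  ≥ 40 ✓
17 15 1 11 → sum 44  ≥ 40 ✓
15 1 11 19 → sum 46  ≥ 40 ✓
1 11 19 10 → sum 41  ≥ 40 ✓
11 19 10 9 → sum 49  ≥ 40 ✓
19 10 9 8 → sum 46  ≥ 40 ✓
10 9 8 8 → sum 35
9 8 8 14 → sum 39
8 8 14 5 → sum 35
8 14 5 9 → sum 36
14 5 9 3 → sum 31
5 9 3 5 → sum 22
8 windows satisfy the condition.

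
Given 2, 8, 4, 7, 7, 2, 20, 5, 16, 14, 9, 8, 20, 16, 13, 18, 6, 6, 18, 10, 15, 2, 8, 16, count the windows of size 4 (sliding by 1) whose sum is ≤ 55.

[2, 8, 4, 7] → sum 21  ≤ 55 ✓
[8, 4, 7, 7] → sum 26  ≤ 55 ✓
[4, 7, 7, 2] → sum 20  ≤ 55 ✓
[7, 7, 2, 20] → sum 36  ≤ 55 ✓
[7, 2, 20, 5] → sum 34  ≤ 55 ✓
[2, 20, 5, 16] → sum 43  ≤ 55 ✓
[20, 5, 16, 14] → sum 55  ≤ 55 ✓
[5, 16, 14, 9] → sum 44  ≤ 55 ✓
[16, 14, 9, 8] → sum 47  ≤ 55 ✓
[14, 9, 8, 20] → sum 51  ≤ 55 ✓
[9, 8, 20, 16] → sum 53  ≤ 55 ✓
[8, 20, 16, 13] → sum 57
[20, 16, 13, 18] → sum 67
[16, 13, 18, 6] → sum 53  ≤ 55 ✓
[13, 18, 6, 6] → sum 43  ≤ 55 ✓
[18, 6, 6, 18] → sum 48  ≤ 55 ✓
[6, 6, 18, 10] → sum 40  ≤ 55 ✓
[6, 18, 10, 15] → sum 49  ≤ 55 ✓
[18, 10, 15, 2] → sum 45  ≤ 55 ✓
[10, 15, 2, 8] → sum 35  ≤ 55 ✓
[15, 2, 8, 16] → sum 41  ≤ 55 ✓
19 windows satisfy the condition.

19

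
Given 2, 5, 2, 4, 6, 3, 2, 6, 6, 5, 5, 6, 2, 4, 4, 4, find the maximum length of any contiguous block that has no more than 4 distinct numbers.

Extend right; when distinct count exceeds 4, shrink from the left:
add 2: window [2] (1 distinct), len 1
add 5: window [2, 5] (2 distinct), len 2
add 2: window [2, 5, 2] (2 distinct), len 3
add 4: window [2, 5, 2, 4] (3 distinct), len 4
add 6: window [2, 5, 2, 4, 6] (4 distinct), len 5
add 3: window [2, 4, 6, 3] (4 distinct), len 4
add 2: window [2, 4, 6, 3, 2] (4 distinct), len 5
add 6: window [2, 4, 6, 3, 2, 6] (4 distinct), len 6
add 6: window [2, 4, 6, 3, 2, 6, 6] (4 distinct), len 7
add 5: window [6, 3, 2, 6, 6, 5] (4 distinct), len 6
add 5: window [6, 3, 2, 6, 6, 5, 5] (4 distinct), len 7
add 6: window [6, 3, 2, 6, 6, 5, 5, 6] (4 distinct), len 8
add 2: window [6, 3, 2, 6, 6, 5, 5, 6, 2] (4 distinct), len 9
add 4: window [2, 6, 6, 5, 5, 6, 2, 4] (4 distinct), len 8
add 4: window [2, 6, 6, 5, 5, 6, 2, 4, 4] (4 distinct), len 9
add 4: window [2, 6, 6, 5, 5, 6, 2, 4, 4, 4] (4 distinct), len 10
Longest length with ≤4 distinct: 10.

10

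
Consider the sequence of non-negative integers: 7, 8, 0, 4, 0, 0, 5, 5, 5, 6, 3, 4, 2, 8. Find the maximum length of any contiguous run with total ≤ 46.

12

→ 7: sum 7, len 1
→ 8: sum 15, len 2
→ 0: sum 15, len 3
→ 4: sum 19, len 4
→ 0: sum 19, len 5
→ 0: sum 19, len 6
→ 5: sum 24, len 7
→ 5: sum 29, len 8
→ 5: sum 34, len 9
→ 6: sum 40, len 10
→ 3: sum 43, len 11
→ 4 (dropped 7): sum 40, len 11
→ 2: sum 42, len 12
→ 8 (dropped 8): sum 42, len 12
Longest length seen: 12.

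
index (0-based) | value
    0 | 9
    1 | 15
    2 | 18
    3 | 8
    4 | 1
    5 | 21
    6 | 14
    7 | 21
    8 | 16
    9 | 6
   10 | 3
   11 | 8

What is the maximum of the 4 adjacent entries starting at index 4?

21

Elements at indices 4..7: 1, 21, 14, 21
max(1, 21, 14, 21) = 21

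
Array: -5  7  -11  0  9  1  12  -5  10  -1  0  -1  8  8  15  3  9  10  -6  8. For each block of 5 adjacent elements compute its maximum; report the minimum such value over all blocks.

Window maxs for each of the 16 positions:
[-5, 7, -11, 0, 9] → max 9
[7, -11, 0, 9, 1] → max 9
[-11, 0, 9, 1, 12] → max 12
[0, 9, 1, 12, -5] → max 12
[9, 1, 12, -5, 10] → max 12
[1, 12, -5, 10, -1] → max 12
[12, -5, 10, -1, 0] → max 12
[-5, 10, -1, 0, -1] → max 10
[10, -1, 0, -1, 8] → max 10
[-1, 0, -1, 8, 8] → max 8
[0, -1, 8, 8, 15] → max 15
[-1, 8, 8, 15, 3] → max 15
[8, 8, 15, 3, 9] → max 15
[8, 15, 3, 9, 10] → max 15
[15, 3, 9, 10, -6] → max 15
[3, 9, 10, -6, 8] → max 10
Minimum of these is 8.

8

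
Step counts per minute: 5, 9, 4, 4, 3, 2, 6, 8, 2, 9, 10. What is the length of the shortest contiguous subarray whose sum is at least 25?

add 5: running sum 5 < 25
add 9: running sum 14 < 25
add 4: running sum 18 < 25
add 4: running sum 22 < 25
add 3: shortest ending here [5, 9, 4, 4, 3] sum 25, len 5
add 2: shortest ending here [5, 9, 4, 4, 3, 2] sum 27, len 6
add 6: shortest ending here [9, 4, 4, 3, 2, 6] sum 28, len 6
add 8: shortest ending here [4, 4, 3, 2, 6, 8] sum 27, len 6
add 2: shortest ending here [4, 3, 2, 6, 8, 2] sum 25, len 6
add 9: shortest ending here [6, 8, 2, 9] sum 25, len 4
add 10: shortest ending here [8, 2, 9, 10] sum 29, len 4
Shortest qualifying length: 4.

4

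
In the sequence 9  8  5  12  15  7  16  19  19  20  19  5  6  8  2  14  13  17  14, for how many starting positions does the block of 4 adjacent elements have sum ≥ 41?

9

(9, 8, 5, 12) → sum 34
(8, 5, 12, 15) → sum 40
(5, 12, 15, 7) → sum 39
(12, 15, 7, 16) → sum 50  ≥ 41 ✓
(15, 7, 16, 19) → sum 57  ≥ 41 ✓
(7, 16, 19, 19) → sum 61  ≥ 41 ✓
(16, 19, 19, 20) → sum 74  ≥ 41 ✓
(19, 19, 20, 19) → sum 77  ≥ 41 ✓
(19, 20, 19, 5) → sum 63  ≥ 41 ✓
(20, 19, 5, 6) → sum 50  ≥ 41 ✓
(19, 5, 6, 8) → sum 38
(5, 6, 8, 2) → sum 21
(6, 8, 2, 14) → sum 30
(8, 2, 14, 13) → sum 37
(2, 14, 13, 17) → sum 46  ≥ 41 ✓
(14, 13, 17, 14) → sum 58  ≥ 41 ✓
9 windows satisfy the condition.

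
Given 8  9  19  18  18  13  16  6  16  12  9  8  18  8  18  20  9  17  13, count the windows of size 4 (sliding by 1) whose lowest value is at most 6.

8 9 19 18 → min 8
9 19 18 18 → min 9
19 18 18 13 → min 13
18 18 13 16 → min 13
18 13 16 6 → min 6  ≤ 6 ✓
13 16 6 16 → min 6  ≤ 6 ✓
16 6 16 12 → min 6  ≤ 6 ✓
6 16 12 9 → min 6  ≤ 6 ✓
16 12 9 8 → min 8
12 9 8 18 → min 8
9 8 18 8 → min 8
8 18 8 18 → min 8
18 8 18 20 → min 8
8 18 20 9 → min 8
18 20 9 17 → min 9
20 9 17 13 → min 9
4 windows satisfy the condition.

4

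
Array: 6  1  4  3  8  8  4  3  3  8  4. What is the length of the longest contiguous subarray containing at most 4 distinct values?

10

[6] 1 distinct, len 1
[6, 1] 2 distinct, len 2
[6, 1, 4] 3 distinct, len 3
[6, 1, 4, 3] 4 distinct, len 4
[1, 4, 3, 8] 4 distinct, len 4
[1, 4, 3, 8, 8] 4 distinct, len 5
[1, 4, 3, 8, 8, 4] 4 distinct, len 6
[1, 4, 3, 8, 8, 4, 3] 4 distinct, len 7
[1, 4, 3, 8, 8, 4, 3, 3] 4 distinct, len 8
[1, 4, 3, 8, 8, 4, 3, 3, 8] 4 distinct, len 9
[1, 4, 3, 8, 8, 4, 3, 3, 8, 4] 4 distinct, len 10
Longest length with ≤4 distinct: 10.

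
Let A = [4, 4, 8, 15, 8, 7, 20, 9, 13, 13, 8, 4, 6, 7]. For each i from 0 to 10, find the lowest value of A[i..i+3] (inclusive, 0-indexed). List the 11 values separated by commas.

[4, 4, 8, 15] → min 4
[4, 8, 15, 8] → min 4
[8, 15, 8, 7] → min 7
[15, 8, 7, 20] → min 7
[8, 7, 20, 9] → min 7
[7, 20, 9, 13] → min 7
[20, 9, 13, 13] → min 9
[9, 13, 13, 8] → min 8
[13, 13, 8, 4] → min 4
[13, 8, 4, 6] → min 4
[8, 4, 6, 7] → min 4

4, 4, 7, 7, 7, 7, 9, 8, 4, 4, 4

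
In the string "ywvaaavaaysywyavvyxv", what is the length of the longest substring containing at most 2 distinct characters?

7

Extend right; when distinct count exceeds 2, shrink from the left:
[y] 1 distinct, len 1
[y, w] 2 distinct, len 2
[w, v] 2 distinct, len 2
[v, a] 2 distinct, len 2
[v, a, a] 2 distinct, len 3
[v, a, a, a] 2 distinct, len 4
[v, a, a, a, v] 2 distinct, len 5
[v, a, a, a, v, a] 2 distinct, len 6
[v, a, a, a, v, a, a] 2 distinct, len 7
[a, a, y] 2 distinct, len 3
[y, s] 2 distinct, len 2
[y, s, y] 2 distinct, len 3
[y, w] 2 distinct, len 2
[y, w, y] 2 distinct, len 3
[y, a] 2 distinct, len 2
[a, v] 2 distinct, len 2
[a, v, v] 2 distinct, len 3
[v, v, y] 2 distinct, len 3
[y, x] 2 distinct, len 2
[x, v] 2 distinct, len 2
Longest length with ≤2 distinct: 7.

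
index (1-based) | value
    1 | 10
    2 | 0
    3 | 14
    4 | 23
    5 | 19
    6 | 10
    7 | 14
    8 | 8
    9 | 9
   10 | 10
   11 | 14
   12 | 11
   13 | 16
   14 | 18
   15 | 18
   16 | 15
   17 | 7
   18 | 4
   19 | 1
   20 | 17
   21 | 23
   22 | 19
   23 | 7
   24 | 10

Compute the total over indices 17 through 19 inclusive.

12

Elements at indices 17..19: 7, 4, 1
sum(7, 4, 1) = 12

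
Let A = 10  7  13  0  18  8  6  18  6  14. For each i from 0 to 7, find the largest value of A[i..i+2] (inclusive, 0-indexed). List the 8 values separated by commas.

10 7 13 → max 13
7 13 0 → max 13
13 0 18 → max 18
0 18 8 → max 18
18 8 6 → max 18
8 6 18 → max 18
6 18 6 → max 18
18 6 14 → max 18

13, 13, 18, 18, 18, 18, 18, 18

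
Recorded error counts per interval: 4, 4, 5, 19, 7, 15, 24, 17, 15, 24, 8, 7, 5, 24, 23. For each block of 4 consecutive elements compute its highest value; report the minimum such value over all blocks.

[4, 4, 5, 19] → max 19
[4, 5, 19, 7] → max 19
[5, 19, 7, 15] → max 19
[19, 7, 15, 24] → max 24
[7, 15, 24, 17] → max 24
[15, 24, 17, 15] → max 24
[24, 17, 15, 24] → max 24
[17, 15, 24, 8] → max 24
[15, 24, 8, 7] → max 24
[24, 8, 7, 5] → max 24
[8, 7, 5, 24] → max 24
[7, 5, 24, 23] → max 24
Minimum of these is 19.

19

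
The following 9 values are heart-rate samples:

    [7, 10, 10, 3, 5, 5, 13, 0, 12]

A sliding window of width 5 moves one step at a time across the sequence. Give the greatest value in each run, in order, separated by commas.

Sliding a size-5 window across the 9 values:
[7, 10, 10, 3, 5] → max 10
[10, 10, 3, 5, 5] → max 10
[10, 3, 5, 5, 13] → max 13
[3, 5, 5, 13, 0] → max 13
[5, 5, 13, 0, 12] → max 13

10, 10, 13, 13, 13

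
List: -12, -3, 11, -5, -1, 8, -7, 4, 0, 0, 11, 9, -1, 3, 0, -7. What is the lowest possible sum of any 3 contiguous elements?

[-12, -3, 11] → sum -4
[-3, 11, -5] → sum 3
[11, -5, -1] → sum 5
[-5, -1, 8] → sum 2
[-1, 8, -7] → sum 0
[8, -7, 4] → sum 5
[-7, 4, 0] → sum -3
[4, 0, 0] → sum 4
[0, 0, 11] → sum 11
[0, 11, 9] → sum 20
[11, 9, -1] → sum 19
[9, -1, 3] → sum 11
[-1, 3, 0] → sum 2
[3, 0, -7] → sum -4
Lowest of these is -4.

-4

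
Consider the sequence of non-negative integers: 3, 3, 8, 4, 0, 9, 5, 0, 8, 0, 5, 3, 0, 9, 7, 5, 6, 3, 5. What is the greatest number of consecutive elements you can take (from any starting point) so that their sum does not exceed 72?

16

Extend to the right; shrink from the left whenever the sum exceeds 72:
[3] sum 3 len 1
[3, 3] sum 6 len 2
[3, 3, 8] sum 14 len 3
[3, 3, 8, 4] sum 18 len 4
[3, 3, 8, 4, 0] sum 18 len 5
[3, 3, 8, 4, 0, 9] sum 27 len 6
[3, 3, 8, 4, 0, 9, 5] sum 32 len 7
[3, 3, 8, 4, 0, 9, 5, 0] sum 32 len 8
[3, 3, 8, 4, 0, 9, 5, 0, 8] sum 40 len 9
[3, 3, 8, 4, 0, 9, 5, 0, 8, 0] sum 40 len 10
[3, 3, 8, 4, 0, 9, 5, 0, 8, 0, 5] sum 45 len 11
[3, 3, 8, 4, 0, 9, 5, 0, 8, 0, 5, 3] sum 48 len 12
[3, 3, 8, 4, 0, 9, 5, 0, 8, 0, 5, 3, 0] sum 48 len 13
[3, 3, 8, 4, 0, 9, 5, 0, 8, 0, 5, 3, 0, 9] sum 57 len 14
[3, 3, 8, 4, 0, 9, 5, 0, 8, 0, 5, 3, 0, 9, 7] sum 64 len 15
[3, 3, 8, 4, 0, 9, 5, 0, 8, 0, 5, 3, 0, 9, 7, 5] sum 69 len 16
[3, 8, 4, 0, 9, 5, 0, 8, 0, 5, 3, 0, 9, 7, 5, 6] sum 72 len 16
[8, 4, 0, 9, 5, 0, 8, 0, 5, 3, 0, 9, 7, 5, 6, 3] sum 72 len 16
[4, 0, 9, 5, 0, 8, 0, 5, 3, 0, 9, 7, 5, 6, 3, 5] sum 69 len 16
Longest length seen: 16.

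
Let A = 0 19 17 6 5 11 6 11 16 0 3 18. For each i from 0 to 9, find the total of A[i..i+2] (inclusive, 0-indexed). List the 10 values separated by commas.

Sliding a size-3 window across the 12 values:
0 19 17 → sum 36
19 17 6 → sum 42
17 6 5 → sum 28
6 5 11 → sum 22
5 11 6 → sum 22
11 6 11 → sum 28
6 11 16 → sum 33
11 16 0 → sum 27
16 0 3 → sum 19
0 3 18 → sum 21

36, 42, 28, 22, 22, 28, 33, 27, 19, 21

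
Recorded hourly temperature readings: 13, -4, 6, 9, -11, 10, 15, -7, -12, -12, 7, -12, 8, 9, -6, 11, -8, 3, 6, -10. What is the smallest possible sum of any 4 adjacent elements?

-29

(13, -4, 6, 9) → sum 24
(-4, 6, 9, -11) → sum 0
(6, 9, -11, 10) → sum 14
(9, -11, 10, 15) → sum 23
(-11, 10, 15, -7) → sum 7
(10, 15, -7, -12) → sum 6
(15, -7, -12, -12) → sum -16
(-7, -12, -12, 7) → sum -24
(-12, -12, 7, -12) → sum -29
(-12, 7, -12, 8) → sum -9
(7, -12, 8, 9) → sum 12
(-12, 8, 9, -6) → sum -1
(8, 9, -6, 11) → sum 22
(9, -6, 11, -8) → sum 6
(-6, 11, -8, 3) → sum 0
(11, -8, 3, 6) → sum 12
(-8, 3, 6, -10) → sum -9
Smallest of these is -29.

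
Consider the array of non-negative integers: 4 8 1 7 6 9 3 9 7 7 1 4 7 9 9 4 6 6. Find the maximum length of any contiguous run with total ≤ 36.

[4] sum 4 len 1
[4, 8] sum 12 len 2
[4, 8, 1] sum 13 len 3
[4, 8, 1, 7] sum 20 len 4
[4, 8, 1, 7, 6] sum 26 len 5
[4, 8, 1, 7, 6, 9] sum 35 len 6
[8, 1, 7, 6, 9, 3] sum 34 len 6
[1, 7, 6, 9, 3, 9] sum 35 len 6
[6, 9, 3, 9, 7] sum 34 len 5
[9, 3, 9, 7, 7] sum 35 len 5
[9, 3, 9, 7, 7, 1] sum 36 len 6
[3, 9, 7, 7, 1, 4] sum 31 len 6
[9, 7, 7, 1, 4, 7] sum 35 len 6
[7, 7, 1, 4, 7, 9] sum 35 len 6
[1, 4, 7, 9, 9] sum 30 len 5
[1, 4, 7, 9, 9, 4] sum 34 len 6
[7, 9, 9, 4, 6] sum 35 len 5
[9, 9, 4, 6, 6] sum 34 len 5
Longest length seen: 6.

6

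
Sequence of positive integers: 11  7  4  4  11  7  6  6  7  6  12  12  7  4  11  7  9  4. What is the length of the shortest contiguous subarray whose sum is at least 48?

add 11: running sum 11 < 48
add 7: running sum 18 < 48
add 4: running sum 22 < 48
add 4: running sum 26 < 48
add 11: running sum 37 < 48
add 7: running sum 44 < 48
end 6: [11, 7, 4, 4, 11, 7, 6] sum 50, len 7
end 7: [11, 7, 4, 4, 11, 7, 6, 6] sum 56, len 8
end 8: [7, 4, 4, 11, 7, 6, 6, 7] sum 52, len 8
end 9: [4, 4, 11, 7, 6, 6, 7, 6] sum 51, len 8
end 10: [11, 7, 6, 6, 7, 6, 12] sum 55, len 7
end 11: [6, 6, 7, 6, 12, 12] sum 49, len 6
end 12: [6, 7, 6, 12, 12, 7] sum 50, len 6
end 13: [7, 6, 12, 12, 7, 4] sum 48, len 6
end 14: [6, 12, 12, 7, 4, 11] sum 52, len 6
end 15: [12, 12, 7, 4, 11, 7] sum 53, len 6
end 16: [12, 7, 4, 11, 7, 9] sum 50, len 6
end 17: [12, 7, 4, 11, 7, 9, 4] sum 54, len 7
Shortest qualifying length: 6.

6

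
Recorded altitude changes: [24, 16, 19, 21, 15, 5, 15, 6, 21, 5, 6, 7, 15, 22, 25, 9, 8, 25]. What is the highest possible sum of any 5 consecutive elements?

[24, 16, 19, 21, 15] → sum 95
[16, 19, 21, 15, 5] → sum 76
[19, 21, 15, 5, 15] → sum 75
[21, 15, 5, 15, 6] → sum 62
[15, 5, 15, 6, 21] → sum 62
[5, 15, 6, 21, 5] → sum 52
[15, 6, 21, 5, 6] → sum 53
[6, 21, 5, 6, 7] → sum 45
[21, 5, 6, 7, 15] → sum 54
[5, 6, 7, 15, 22] → sum 55
[6, 7, 15, 22, 25] → sum 75
[7, 15, 22, 25, 9] → sum 78
[15, 22, 25, 9, 8] → sum 79
[22, 25, 9, 8, 25] → sum 89
Highest of these is 95.

95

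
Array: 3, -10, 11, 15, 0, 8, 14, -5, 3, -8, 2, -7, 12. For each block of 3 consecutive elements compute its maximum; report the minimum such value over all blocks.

2

3 -10 11 → max 11
-10 11 15 → max 15
11 15 0 → max 15
15 0 8 → max 15
0 8 14 → max 14
8 14 -5 → max 14
14 -5 3 → max 14
-5 3 -8 → max 3
3 -8 2 → max 3
-8 2 -7 → max 2
2 -7 12 → max 12
Minimum of these is 2.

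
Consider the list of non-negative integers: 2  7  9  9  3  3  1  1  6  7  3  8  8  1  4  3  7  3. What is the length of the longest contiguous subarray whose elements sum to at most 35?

8

Extend to the right; shrink from the left whenever the sum exceeds 35:
[2] sum 2 len 1
[2, 7] sum 9 len 2
[2, 7, 9] sum 18 len 3
[2, 7, 9, 9] sum 27 len 4
[2, 7, 9, 9, 3] sum 30 len 5
[2, 7, 9, 9, 3, 3] sum 33 len 6
[2, 7, 9, 9, 3, 3, 1] sum 34 len 7
[2, 7, 9, 9, 3, 3, 1, 1] sum 35 len 8
[9, 9, 3, 3, 1, 1, 6] sum 32 len 7
[9, 3, 3, 1, 1, 6, 7] sum 30 len 7
[9, 3, 3, 1, 1, 6, 7, 3] sum 33 len 8
[3, 3, 1, 1, 6, 7, 3, 8] sum 32 len 8
[1, 1, 6, 7, 3, 8, 8] sum 34 len 7
[1, 1, 6, 7, 3, 8, 8, 1] sum 35 len 8
[7, 3, 8, 8, 1, 4] sum 31 len 6
[7, 3, 8, 8, 1, 4, 3] sum 34 len 7
[3, 8, 8, 1, 4, 3, 7] sum 34 len 7
[8, 8, 1, 4, 3, 7, 3] sum 34 len 7
Longest length seen: 8.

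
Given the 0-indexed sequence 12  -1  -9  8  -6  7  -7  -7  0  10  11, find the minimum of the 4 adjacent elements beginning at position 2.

Elements at indices 2..5: -9, 8, -6, 7
min(-9, 8, -6, 7) = -9

-9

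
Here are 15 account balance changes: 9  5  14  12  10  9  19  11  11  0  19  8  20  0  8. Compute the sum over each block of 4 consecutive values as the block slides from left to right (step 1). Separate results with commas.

40, 41, 45, 50, 49, 50, 41, 41, 38, 47, 47, 36

[9, 5, 14, 12] → sum 40
[5, 14, 12, 10] → sum 41
[14, 12, 10, 9] → sum 45
[12, 10, 9, 19] → sum 50
[10, 9, 19, 11] → sum 49
[9, 19, 11, 11] → sum 50
[19, 11, 11, 0] → sum 41
[11, 11, 0, 19] → sum 41
[11, 0, 19, 8] → sum 38
[0, 19, 8, 20] → sum 47
[19, 8, 20, 0] → sum 47
[8, 20, 0, 8] → sum 36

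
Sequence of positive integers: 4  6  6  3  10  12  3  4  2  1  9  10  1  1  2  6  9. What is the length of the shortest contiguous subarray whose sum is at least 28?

4

add 4: running sum 4 < 28
add 6: running sum 10 < 28
add 6: running sum 16 < 28
add 3: running sum 19 < 28
add 10: shortest ending here [4, 6, 6, 3, 10] sum 29, len 5
add 12: shortest ending here [6, 3, 10, 12] sum 31, len 4
add 3: shortest ending here [3, 10, 12, 3] sum 28, len 4
add 4: shortest ending here [10, 12, 3, 4] sum 29, len 4
add 2: shortest ending here [10, 12, 3, 4, 2] sum 31, len 5
add 1: shortest ending here [10, 12, 3, 4, 2, 1] sum 32, len 6
add 9: shortest ending here [12, 3, 4, 2, 1, 9] sum 31, len 6
add 10: shortest ending here [3, 4, 2, 1, 9, 10] sum 29, len 6
add 1: shortest ending here [3, 4, 2, 1, 9, 10, 1] sum 30, len 7
add 1: shortest ending here [4, 2, 1, 9, 10, 1, 1] sum 28, len 7
add 2: shortest ending here [4, 2, 1, 9, 10, 1, 1, 2] sum 30, len 8
add 6: shortest ending here [9, 10, 1, 1, 2, 6] sum 29, len 6
add 9: shortest ending here [10, 1, 1, 2, 6, 9] sum 29, len 6
Shortest qualifying length: 4.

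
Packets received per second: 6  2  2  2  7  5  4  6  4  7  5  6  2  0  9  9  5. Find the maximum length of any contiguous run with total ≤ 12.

Extend to the right; shrink from the left whenever the sum exceeds 12:
[6] sum 6 len 1
[6, 2] sum 8 len 2
[6, 2, 2] sum 10 len 3
[6, 2, 2, 2] sum 12 len 4
[2, 2, 7] sum 11 len 3
[7, 5] sum 12 len 2
[5, 4] sum 9 len 2
[4, 6] sum 10 len 2
[6, 4] sum 10 len 2
[4, 7] sum 11 len 2
[7, 5] sum 12 len 2
[5, 6] sum 11 len 2
[6, 2] sum 8 len 2
[6, 2, 0] sum 8 len 3
[2, 0, 9] sum 11 len 3
[9] sum 9 len 1
[5] sum 5 len 1
Longest length seen: 4.

4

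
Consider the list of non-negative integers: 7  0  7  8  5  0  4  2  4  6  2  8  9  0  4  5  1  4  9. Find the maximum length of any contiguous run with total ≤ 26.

7

[7] sum 7 len 1
[7, 0] sum 7 len 2
[7, 0, 7] sum 14 len 3
[7, 0, 7, 8] sum 22 len 4
[0, 7, 8, 5] sum 20 len 4
[0, 7, 8, 5, 0] sum 20 len 5
[0, 7, 8, 5, 0, 4] sum 24 len 6
[0, 7, 8, 5, 0, 4, 2] sum 26 len 7
[8, 5, 0, 4, 2, 4] sum 23 len 6
[5, 0, 4, 2, 4, 6] sum 21 len 6
[5, 0, 4, 2, 4, 6, 2] sum 23 len 7
[0, 4, 2, 4, 6, 2, 8] sum 26 len 7
[6, 2, 8, 9] sum 25 len 4
[6, 2, 8, 9, 0] sum 25 len 5
[2, 8, 9, 0, 4] sum 23 len 5
[8, 9, 0, 4, 5] sum 26 len 5
[9, 0, 4, 5, 1] sum 19 len 5
[9, 0, 4, 5, 1, 4] sum 23 len 6
[0, 4, 5, 1, 4, 9] sum 23 len 6
Longest length seen: 7.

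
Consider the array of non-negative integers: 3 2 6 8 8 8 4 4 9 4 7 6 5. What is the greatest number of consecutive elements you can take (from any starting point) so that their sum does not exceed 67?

11

Extend to the right; shrink from the left whenever the sum exceeds 67:
→ 3: sum 3, len 1
→ 2: sum 5, len 2
→ 6: sum 11, len 3
→ 8: sum 19, len 4
→ 8: sum 27, len 5
→ 8: sum 35, len 6
→ 4: sum 39, len 7
→ 4: sum 43, len 8
→ 9: sum 52, len 9
→ 4: sum 56, len 10
→ 7: sum 63, len 11
→ 6 (dropped 3): sum 66, len 11
→ 5 (dropped 2, 6): sum 63, len 10
Longest length seen: 11.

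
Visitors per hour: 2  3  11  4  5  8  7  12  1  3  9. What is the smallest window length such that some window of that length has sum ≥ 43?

add 2: running sum 2 < 43
add 3: running sum 5 < 43
add 11: running sum 16 < 43
add 4: running sum 20 < 43
add 5: running sum 25 < 43
add 8: running sum 33 < 43
add 7: running sum 40 < 43
add 12: shortest ending here [11, 4, 5, 8, 7, 12] sum 47, len 6
add 1: shortest ending here [11, 4, 5, 8, 7, 12, 1] sum 48, len 7
add 3: shortest ending here [11, 4, 5, 8, 7, 12, 1, 3] sum 51, len 8
add 9: shortest ending here [5, 8, 7, 12, 1, 3, 9] sum 45, len 7
Shortest qualifying length: 6.

6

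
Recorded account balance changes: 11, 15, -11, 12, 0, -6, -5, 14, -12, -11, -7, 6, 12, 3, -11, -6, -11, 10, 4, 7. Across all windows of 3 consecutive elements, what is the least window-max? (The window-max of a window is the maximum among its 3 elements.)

11 15 -11 → max 15
15 -11 12 → max 15
-11 12 0 → max 12
12 0 -6 → max 12
0 -6 -5 → max 0
-6 -5 14 → max 14
-5 14 -12 → max 14
14 -12 -11 → max 14
-12 -11 -7 → max -7
-11 -7 6 → max 6
-7 6 12 → max 12
6 12 3 → max 12
12 3 -11 → max 12
3 -11 -6 → max 3
-11 -6 -11 → max -6
-6 -11 10 → max 10
-11 10 4 → max 10
10 4 7 → max 10
Least of these is -7.

-7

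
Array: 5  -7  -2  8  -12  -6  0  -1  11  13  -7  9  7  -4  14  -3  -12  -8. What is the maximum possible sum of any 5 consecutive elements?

5 -7 -2 8 -12 → sum -8
-7 -2 8 -12 -6 → sum -19
-2 8 -12 -6 0 → sum -12
8 -12 -6 0 -1 → sum -11
-12 -6 0 -1 11 → sum -8
-6 0 -1 11 13 → sum 17
0 -1 11 13 -7 → sum 16
-1 11 13 -7 9 → sum 25
11 13 -7 9 7 → sum 33
13 -7 9 7 -4 → sum 18
-7 9 7 -4 14 → sum 19
9 7 -4 14 -3 → sum 23
7 -4 14 -3 -12 → sum 2
-4 14 -3 -12 -8 → sum -13
Maximum of these is 33.

33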